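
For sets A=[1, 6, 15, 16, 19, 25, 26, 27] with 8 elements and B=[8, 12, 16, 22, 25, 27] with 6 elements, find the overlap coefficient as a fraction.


A intersect B = [16, 25, 27]
|A intersect B| = 3
min(|A|, |B|) = min(8, 6) = 6
Overlap = 3 / 6 = 1/2

1/2


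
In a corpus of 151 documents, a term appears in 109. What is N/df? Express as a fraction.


IDF ratio = N / df
= 151 / 109
= 151/109

151/109


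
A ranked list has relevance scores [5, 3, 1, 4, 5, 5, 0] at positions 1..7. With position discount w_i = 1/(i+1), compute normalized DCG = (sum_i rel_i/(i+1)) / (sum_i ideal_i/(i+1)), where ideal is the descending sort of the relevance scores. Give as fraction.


Position discount weights w_i = 1/(i+1) for i=1..7:
Weights = [1/2, 1/3, 1/4, 1/5, 1/6, 1/7, 1/8]
Actual relevance: [5, 3, 1, 4, 5, 5, 0]
DCG = 5/2 + 3/3 + 1/4 + 4/5 + 5/6 + 5/7 + 0/8 = 2561/420
Ideal relevance (sorted desc): [5, 5, 5, 4, 3, 1, 0]
Ideal DCG = 5/2 + 5/3 + 5/4 + 4/5 + 3/6 + 1/7 + 0/8 = 2881/420
nDCG = DCG / ideal_DCG = 2561/420 / 2881/420 = 2561/2881

2561/2881


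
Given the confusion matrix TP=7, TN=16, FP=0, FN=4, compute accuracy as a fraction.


Accuracy = (TP + TN) / (TP + TN + FP + FN)
TP + TN = 7 + 16 = 23
Total = 7 + 16 + 0 + 4 = 27
Accuracy = 23 / 27 = 23/27

23/27


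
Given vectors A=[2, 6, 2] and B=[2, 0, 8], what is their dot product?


Dot product = sum of element-wise products
A[0]*B[0] = 2*2 = 4
A[1]*B[1] = 6*0 = 0
A[2]*B[2] = 2*8 = 16
Sum = 4 + 0 + 16 = 20

20


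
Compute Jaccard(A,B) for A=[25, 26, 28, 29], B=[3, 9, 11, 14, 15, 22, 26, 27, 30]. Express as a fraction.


A intersect B = [26]
|A intersect B| = 1
A union B = [3, 9, 11, 14, 15, 22, 25, 26, 27, 28, 29, 30]
|A union B| = 12
Jaccard = 1/12 = 1/12

1/12


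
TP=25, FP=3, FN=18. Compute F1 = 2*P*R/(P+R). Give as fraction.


F1 = 2 * P * R / (P + R)
P = TP/(TP+FP) = 25/28 = 25/28
R = TP/(TP+FN) = 25/43 = 25/43
2 * P * R = 2 * 25/28 * 25/43 = 625/602
P + R = 25/28 + 25/43 = 1775/1204
F1 = 625/602 / 1775/1204 = 50/71

50/71


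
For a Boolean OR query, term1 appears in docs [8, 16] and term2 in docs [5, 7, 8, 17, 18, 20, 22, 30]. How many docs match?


Boolean OR: find union of posting lists
term1 docs: [8, 16]
term2 docs: [5, 7, 8, 17, 18, 20, 22, 30]
Union: [5, 7, 8, 16, 17, 18, 20, 22, 30]
|union| = 9

9


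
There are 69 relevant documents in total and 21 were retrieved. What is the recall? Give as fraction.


Recall = retrieved_relevant / total_relevant
= 21 / 69
= 21 / (21 + 48)
= 7/23

7/23


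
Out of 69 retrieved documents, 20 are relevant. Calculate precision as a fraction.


Precision = relevant_retrieved / total_retrieved
= 20 / 69
= 20 / (20 + 49)
= 20/69

20/69


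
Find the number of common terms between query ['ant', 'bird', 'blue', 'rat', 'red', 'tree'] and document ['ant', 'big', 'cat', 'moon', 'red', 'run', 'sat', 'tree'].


Query terms: ['ant', 'bird', 'blue', 'rat', 'red', 'tree']
Document terms: ['ant', 'big', 'cat', 'moon', 'red', 'run', 'sat', 'tree']
Common terms: ['ant', 'red', 'tree']
Overlap count = 3

3


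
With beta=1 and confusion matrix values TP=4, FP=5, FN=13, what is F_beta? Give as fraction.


P = TP/(TP+FP) = 4/9 = 4/9
R = TP/(TP+FN) = 4/17 = 4/17
beta^2 = 1^2 = 1
(1 + beta^2) = 2
Numerator = (1+beta^2)*P*R = 32/153
Denominator = beta^2*P + R = 4/9 + 4/17 = 104/153
F_beta = 4/13

4/13


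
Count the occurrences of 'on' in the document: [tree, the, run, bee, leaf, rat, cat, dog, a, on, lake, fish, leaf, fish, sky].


Document has 15 words
Scanning for 'on':
Found at positions: [9]
Count = 1

1


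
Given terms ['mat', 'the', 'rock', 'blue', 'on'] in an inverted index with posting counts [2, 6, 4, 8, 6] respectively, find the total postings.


Summing posting list sizes:
'mat': 2 postings
'the': 6 postings
'rock': 4 postings
'blue': 8 postings
'on': 6 postings
Total = 2 + 6 + 4 + 8 + 6 = 26

26


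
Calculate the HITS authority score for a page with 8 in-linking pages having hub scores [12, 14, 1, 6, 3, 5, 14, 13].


Authority = sum of hub scores of in-linkers
In-link 1: hub score = 12
In-link 2: hub score = 14
In-link 3: hub score = 1
In-link 4: hub score = 6
In-link 5: hub score = 3
In-link 6: hub score = 5
In-link 7: hub score = 14
In-link 8: hub score = 13
Authority = 12 + 14 + 1 + 6 + 3 + 5 + 14 + 13 = 68

68


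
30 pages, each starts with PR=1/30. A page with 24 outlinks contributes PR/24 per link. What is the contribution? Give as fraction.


Initial PR = 1/30 = 1/30
Outlinks = 24
Contribution per link = PR / outlinks
= 1/30 / 24
= 1/720

1/720


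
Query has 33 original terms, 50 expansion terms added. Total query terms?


Original terms: 33
Expansion terms: 50
Total = 33 + 50 = 83

83


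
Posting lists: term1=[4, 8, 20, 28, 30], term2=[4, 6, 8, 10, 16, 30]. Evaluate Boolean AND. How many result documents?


Boolean AND: find intersection of posting lists
term1 docs: [4, 8, 20, 28, 30]
term2 docs: [4, 6, 8, 10, 16, 30]
Intersection: [4, 8, 30]
|intersection| = 3

3


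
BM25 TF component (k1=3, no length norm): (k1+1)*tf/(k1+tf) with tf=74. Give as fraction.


BM25 TF component = (k1+1)*tf / (k1+tf)
k1 = 3, tf = 74
Numerator = (3+1)*74 = 296
Denominator = 3 + 74 = 77
= 296/77 = 296/77

296/77


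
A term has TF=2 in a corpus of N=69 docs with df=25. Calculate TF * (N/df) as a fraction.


TF * (N/df)
= 2 * (69/25)
= 2 * 69/25
= 138/25

138/25


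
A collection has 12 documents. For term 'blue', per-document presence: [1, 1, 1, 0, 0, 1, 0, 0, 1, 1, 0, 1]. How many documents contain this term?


Checking each document for 'blue':
Doc 1: present
Doc 2: present
Doc 3: present
Doc 4: absent
Doc 5: absent
Doc 6: present
Doc 7: absent
Doc 8: absent
Doc 9: present
Doc 10: present
Doc 11: absent
Doc 12: present
df = sum of presences = 1 + 1 + 1 + 0 + 0 + 1 + 0 + 0 + 1 + 1 + 0 + 1 = 7

7


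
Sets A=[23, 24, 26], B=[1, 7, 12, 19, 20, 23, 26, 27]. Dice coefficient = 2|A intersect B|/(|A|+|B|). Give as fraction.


A intersect B = [23, 26]
|A intersect B| = 2
|A| = 3, |B| = 8
Dice = 2*2 / (3+8)
= 4 / 11 = 4/11

4/11


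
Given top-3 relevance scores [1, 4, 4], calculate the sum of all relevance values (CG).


Cumulative Gain = sum of relevance scores
Position 1: rel=1, running sum=1
Position 2: rel=4, running sum=5
Position 3: rel=4, running sum=9
CG = 9

9


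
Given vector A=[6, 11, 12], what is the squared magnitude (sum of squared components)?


|A|^2 = sum of squared components
A[0]^2 = 6^2 = 36
A[1]^2 = 11^2 = 121
A[2]^2 = 12^2 = 144
Sum = 36 + 121 + 144 = 301

301


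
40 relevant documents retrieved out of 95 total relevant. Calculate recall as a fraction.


Recall = retrieved_relevant / total_relevant
= 40 / 95
= 40 / (40 + 55)
= 8/19

8/19


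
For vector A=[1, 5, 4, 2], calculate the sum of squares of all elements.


|A|^2 = sum of squared components
A[0]^2 = 1^2 = 1
A[1]^2 = 5^2 = 25
A[2]^2 = 4^2 = 16
A[3]^2 = 2^2 = 4
Sum = 1 + 25 + 16 + 4 = 46

46


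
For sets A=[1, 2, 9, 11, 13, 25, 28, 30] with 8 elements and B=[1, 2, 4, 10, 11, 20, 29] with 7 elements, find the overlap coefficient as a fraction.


A intersect B = [1, 2, 11]
|A intersect B| = 3
min(|A|, |B|) = min(8, 7) = 7
Overlap = 3 / 7 = 3/7

3/7


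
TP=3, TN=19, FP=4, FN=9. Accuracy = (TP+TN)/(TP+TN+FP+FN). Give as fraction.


Accuracy = (TP + TN) / (TP + TN + FP + FN)
TP + TN = 3 + 19 = 22
Total = 3 + 19 + 4 + 9 = 35
Accuracy = 22 / 35 = 22/35

22/35


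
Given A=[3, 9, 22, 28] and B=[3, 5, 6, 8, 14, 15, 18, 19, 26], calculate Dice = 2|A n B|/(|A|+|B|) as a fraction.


A intersect B = [3]
|A intersect B| = 1
|A| = 4, |B| = 9
Dice = 2*1 / (4+9)
= 2 / 13 = 2/13

2/13


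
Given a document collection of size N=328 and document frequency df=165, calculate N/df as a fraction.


IDF ratio = N / df
= 328 / 165
= 328/165

328/165


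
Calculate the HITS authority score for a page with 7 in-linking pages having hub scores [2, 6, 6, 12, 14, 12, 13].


Authority = sum of hub scores of in-linkers
In-link 1: hub score = 2
In-link 2: hub score = 6
In-link 3: hub score = 6
In-link 4: hub score = 12
In-link 5: hub score = 14
In-link 6: hub score = 12
In-link 7: hub score = 13
Authority = 2 + 6 + 6 + 12 + 14 + 12 + 13 = 65

65


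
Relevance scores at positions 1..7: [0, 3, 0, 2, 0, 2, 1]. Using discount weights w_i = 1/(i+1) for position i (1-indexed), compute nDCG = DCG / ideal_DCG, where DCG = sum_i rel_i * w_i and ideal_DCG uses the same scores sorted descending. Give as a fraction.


Position discount weights w_i = 1/(i+1) for i=1..7:
Weights = [1/2, 1/3, 1/4, 1/5, 1/6, 1/7, 1/8]
Actual relevance: [0, 3, 0, 2, 0, 2, 1]
DCG = 0/2 + 3/3 + 0/4 + 2/5 + 0/6 + 2/7 + 1/8 = 507/280
Ideal relevance (sorted desc): [3, 2, 2, 1, 0, 0, 0]
Ideal DCG = 3/2 + 2/3 + 2/4 + 1/5 + 0/6 + 0/7 + 0/8 = 43/15
nDCG = DCG / ideal_DCG = 507/280 / 43/15 = 1521/2408

1521/2408


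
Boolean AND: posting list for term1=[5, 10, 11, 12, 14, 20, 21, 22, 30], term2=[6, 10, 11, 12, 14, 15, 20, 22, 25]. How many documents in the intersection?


Boolean AND: find intersection of posting lists
term1 docs: [5, 10, 11, 12, 14, 20, 21, 22, 30]
term2 docs: [6, 10, 11, 12, 14, 15, 20, 22, 25]
Intersection: [10, 11, 12, 14, 20, 22]
|intersection| = 6

6


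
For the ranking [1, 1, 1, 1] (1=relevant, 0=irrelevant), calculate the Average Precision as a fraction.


Computing P@k for each relevant position:
Position 1: relevant, P@1 = 1/1 = 1
Position 2: relevant, P@2 = 2/2 = 1
Position 3: relevant, P@3 = 3/3 = 1
Position 4: relevant, P@4 = 4/4 = 1
Sum of P@k = 1 + 1 + 1 + 1 = 4
AP = 4 / 4 = 1

1


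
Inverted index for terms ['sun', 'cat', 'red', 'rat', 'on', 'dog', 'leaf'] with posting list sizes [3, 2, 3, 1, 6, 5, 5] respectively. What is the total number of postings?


Summing posting list sizes:
'sun': 3 postings
'cat': 2 postings
'red': 3 postings
'rat': 1 postings
'on': 6 postings
'dog': 5 postings
'leaf': 5 postings
Total = 3 + 2 + 3 + 1 + 6 + 5 + 5 = 25

25


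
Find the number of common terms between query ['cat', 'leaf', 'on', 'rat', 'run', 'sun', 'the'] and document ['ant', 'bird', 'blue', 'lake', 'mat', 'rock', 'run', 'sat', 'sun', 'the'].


Query terms: ['cat', 'leaf', 'on', 'rat', 'run', 'sun', 'the']
Document terms: ['ant', 'bird', 'blue', 'lake', 'mat', 'rock', 'run', 'sat', 'sun', 'the']
Common terms: ['run', 'sun', 'the']
Overlap count = 3

3


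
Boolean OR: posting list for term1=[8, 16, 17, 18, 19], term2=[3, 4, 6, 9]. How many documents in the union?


Boolean OR: find union of posting lists
term1 docs: [8, 16, 17, 18, 19]
term2 docs: [3, 4, 6, 9]
Union: [3, 4, 6, 8, 9, 16, 17, 18, 19]
|union| = 9

9


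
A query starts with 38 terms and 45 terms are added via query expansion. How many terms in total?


Original terms: 38
Expansion terms: 45
Total = 38 + 45 = 83

83


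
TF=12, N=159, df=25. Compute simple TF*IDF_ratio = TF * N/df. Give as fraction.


TF * (N/df)
= 12 * (159/25)
= 12 * 159/25
= 1908/25

1908/25


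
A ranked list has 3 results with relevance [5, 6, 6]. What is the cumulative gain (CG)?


Cumulative Gain = sum of relevance scores
Position 1: rel=5, running sum=5
Position 2: rel=6, running sum=11
Position 3: rel=6, running sum=17
CG = 17

17


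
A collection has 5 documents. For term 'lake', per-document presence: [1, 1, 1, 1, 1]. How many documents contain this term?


Checking each document for 'lake':
Doc 1: present
Doc 2: present
Doc 3: present
Doc 4: present
Doc 5: present
df = sum of presences = 1 + 1 + 1 + 1 + 1 = 5

5


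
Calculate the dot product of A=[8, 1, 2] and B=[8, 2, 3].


Dot product = sum of element-wise products
A[0]*B[0] = 8*8 = 64
A[1]*B[1] = 1*2 = 2
A[2]*B[2] = 2*3 = 6
Sum = 64 + 2 + 6 = 72

72


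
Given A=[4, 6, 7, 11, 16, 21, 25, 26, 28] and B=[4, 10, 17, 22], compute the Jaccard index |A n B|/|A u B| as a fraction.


A intersect B = [4]
|A intersect B| = 1
A union B = [4, 6, 7, 10, 11, 16, 17, 21, 22, 25, 26, 28]
|A union B| = 12
Jaccard = 1/12 = 1/12

1/12


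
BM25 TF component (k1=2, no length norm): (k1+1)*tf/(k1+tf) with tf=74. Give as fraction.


BM25 TF component = (k1+1)*tf / (k1+tf)
k1 = 2, tf = 74
Numerator = (2+1)*74 = 222
Denominator = 2 + 74 = 76
= 222/76 = 111/38

111/38


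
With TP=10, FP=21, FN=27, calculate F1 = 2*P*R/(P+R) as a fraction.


F1 = 2 * P * R / (P + R)
P = TP/(TP+FP) = 10/31 = 10/31
R = TP/(TP+FN) = 10/37 = 10/37
2 * P * R = 2 * 10/31 * 10/37 = 200/1147
P + R = 10/31 + 10/37 = 680/1147
F1 = 200/1147 / 680/1147 = 5/17

5/17


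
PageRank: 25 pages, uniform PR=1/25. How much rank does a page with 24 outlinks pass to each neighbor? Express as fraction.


Initial PR = 1/25 = 1/25
Outlinks = 24
Contribution per link = PR / outlinks
= 1/25 / 24
= 1/600

1/600


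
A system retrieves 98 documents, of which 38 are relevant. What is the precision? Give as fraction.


Precision = relevant_retrieved / total_retrieved
= 38 / 98
= 38 / (38 + 60)
= 19/49

19/49


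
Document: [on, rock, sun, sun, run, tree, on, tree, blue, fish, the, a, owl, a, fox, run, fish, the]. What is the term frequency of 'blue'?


Document has 18 words
Scanning for 'blue':
Found at positions: [8]
Count = 1

1


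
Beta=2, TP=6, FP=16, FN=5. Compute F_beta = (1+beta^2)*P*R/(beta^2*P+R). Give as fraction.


P = TP/(TP+FP) = 6/22 = 3/11
R = TP/(TP+FN) = 6/11 = 6/11
beta^2 = 2^2 = 4
(1 + beta^2) = 5
Numerator = (1+beta^2)*P*R = 90/121
Denominator = beta^2*P + R = 12/11 + 6/11 = 18/11
F_beta = 5/11

5/11


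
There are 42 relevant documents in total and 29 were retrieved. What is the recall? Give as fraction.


Recall = retrieved_relevant / total_relevant
= 29 / 42
= 29 / (29 + 13)
= 29/42

29/42


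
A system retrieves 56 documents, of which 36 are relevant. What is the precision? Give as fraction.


Precision = relevant_retrieved / total_retrieved
= 36 / 56
= 36 / (36 + 20)
= 9/14

9/14


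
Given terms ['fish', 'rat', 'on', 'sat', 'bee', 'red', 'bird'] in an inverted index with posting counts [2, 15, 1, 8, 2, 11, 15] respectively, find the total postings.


Summing posting list sizes:
'fish': 2 postings
'rat': 15 postings
'on': 1 postings
'sat': 8 postings
'bee': 2 postings
'red': 11 postings
'bird': 15 postings
Total = 2 + 15 + 1 + 8 + 2 + 11 + 15 = 54

54


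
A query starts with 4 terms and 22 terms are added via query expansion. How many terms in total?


Original terms: 4
Expansion terms: 22
Total = 4 + 22 = 26

26


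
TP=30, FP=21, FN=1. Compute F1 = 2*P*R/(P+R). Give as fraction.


F1 = 2 * P * R / (P + R)
P = TP/(TP+FP) = 30/51 = 10/17
R = TP/(TP+FN) = 30/31 = 30/31
2 * P * R = 2 * 10/17 * 30/31 = 600/527
P + R = 10/17 + 30/31 = 820/527
F1 = 600/527 / 820/527 = 30/41

30/41


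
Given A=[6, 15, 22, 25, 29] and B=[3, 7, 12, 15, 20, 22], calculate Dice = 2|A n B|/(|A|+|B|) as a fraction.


A intersect B = [15, 22]
|A intersect B| = 2
|A| = 5, |B| = 6
Dice = 2*2 / (5+6)
= 4 / 11 = 4/11

4/11


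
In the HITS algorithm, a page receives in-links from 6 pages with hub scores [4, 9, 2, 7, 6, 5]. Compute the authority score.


Authority = sum of hub scores of in-linkers
In-link 1: hub score = 4
In-link 2: hub score = 9
In-link 3: hub score = 2
In-link 4: hub score = 7
In-link 5: hub score = 6
In-link 6: hub score = 5
Authority = 4 + 9 + 2 + 7 + 6 + 5 = 33

33


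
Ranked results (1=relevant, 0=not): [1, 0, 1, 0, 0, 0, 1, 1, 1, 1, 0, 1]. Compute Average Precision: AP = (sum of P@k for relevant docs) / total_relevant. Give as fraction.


Computing P@k for each relevant position:
Position 1: relevant, P@1 = 1/1 = 1
Position 2: not relevant
Position 3: relevant, P@3 = 2/3 = 2/3
Position 4: not relevant
Position 5: not relevant
Position 6: not relevant
Position 7: relevant, P@7 = 3/7 = 3/7
Position 8: relevant, P@8 = 4/8 = 1/2
Position 9: relevant, P@9 = 5/9 = 5/9
Position 10: relevant, P@10 = 6/10 = 3/5
Position 11: not relevant
Position 12: relevant, P@12 = 7/12 = 7/12
Sum of P@k = 1 + 2/3 + 3/7 + 1/2 + 5/9 + 3/5 + 7/12 = 5461/1260
AP = 5461/1260 / 7 = 5461/8820

5461/8820


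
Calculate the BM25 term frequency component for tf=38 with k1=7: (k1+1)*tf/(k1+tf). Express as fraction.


BM25 TF component = (k1+1)*tf / (k1+tf)
k1 = 7, tf = 38
Numerator = (7+1)*38 = 304
Denominator = 7 + 38 = 45
= 304/45 = 304/45

304/45


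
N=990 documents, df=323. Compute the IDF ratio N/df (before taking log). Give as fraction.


IDF ratio = N / df
= 990 / 323
= 990/323

990/323


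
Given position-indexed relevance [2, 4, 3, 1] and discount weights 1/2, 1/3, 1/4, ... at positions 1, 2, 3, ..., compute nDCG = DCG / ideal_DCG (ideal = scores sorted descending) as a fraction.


Position discount weights w_i = 1/(i+1) for i=1..4:
Weights = [1/2, 1/3, 1/4, 1/5]
Actual relevance: [2, 4, 3, 1]
DCG = 2/2 + 4/3 + 3/4 + 1/5 = 197/60
Ideal relevance (sorted desc): [4, 3, 2, 1]
Ideal DCG = 4/2 + 3/3 + 2/4 + 1/5 = 37/10
nDCG = DCG / ideal_DCG = 197/60 / 37/10 = 197/222

197/222


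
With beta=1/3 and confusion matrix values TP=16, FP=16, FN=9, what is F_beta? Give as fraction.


P = TP/(TP+FP) = 16/32 = 1/2
R = TP/(TP+FN) = 16/25 = 16/25
beta^2 = 1/3^2 = 1/9
(1 + beta^2) = 10/9
Numerator = (1+beta^2)*P*R = 16/45
Denominator = beta^2*P + R = 1/18 + 16/25 = 313/450
F_beta = 160/313

160/313


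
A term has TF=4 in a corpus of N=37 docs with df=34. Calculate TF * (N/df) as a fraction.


TF * (N/df)
= 4 * (37/34)
= 4 * 37/34
= 74/17

74/17


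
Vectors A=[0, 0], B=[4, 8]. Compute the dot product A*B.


Dot product = sum of element-wise products
A[0]*B[0] = 0*4 = 0
A[1]*B[1] = 0*8 = 0
Sum = 0 + 0 = 0

0


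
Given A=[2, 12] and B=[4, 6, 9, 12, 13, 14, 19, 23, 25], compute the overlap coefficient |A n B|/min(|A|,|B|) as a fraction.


A intersect B = [12]
|A intersect B| = 1
min(|A|, |B|) = min(2, 9) = 2
Overlap = 1 / 2 = 1/2

1/2


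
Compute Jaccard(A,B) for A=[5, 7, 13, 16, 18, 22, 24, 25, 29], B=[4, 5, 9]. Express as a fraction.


A intersect B = [5]
|A intersect B| = 1
A union B = [4, 5, 7, 9, 13, 16, 18, 22, 24, 25, 29]
|A union B| = 11
Jaccard = 1/11 = 1/11

1/11


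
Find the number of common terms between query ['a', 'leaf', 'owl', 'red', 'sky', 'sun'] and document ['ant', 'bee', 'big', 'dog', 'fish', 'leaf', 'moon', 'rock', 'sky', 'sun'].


Query terms: ['a', 'leaf', 'owl', 'red', 'sky', 'sun']
Document terms: ['ant', 'bee', 'big', 'dog', 'fish', 'leaf', 'moon', 'rock', 'sky', 'sun']
Common terms: ['leaf', 'sky', 'sun']
Overlap count = 3

3


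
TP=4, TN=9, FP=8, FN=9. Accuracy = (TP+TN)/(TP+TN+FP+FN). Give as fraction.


Accuracy = (TP + TN) / (TP + TN + FP + FN)
TP + TN = 4 + 9 = 13
Total = 4 + 9 + 8 + 9 = 30
Accuracy = 13 / 30 = 13/30

13/30


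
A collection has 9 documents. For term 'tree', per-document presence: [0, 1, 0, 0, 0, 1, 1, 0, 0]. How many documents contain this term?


Checking each document for 'tree':
Doc 1: absent
Doc 2: present
Doc 3: absent
Doc 4: absent
Doc 5: absent
Doc 6: present
Doc 7: present
Doc 8: absent
Doc 9: absent
df = sum of presences = 0 + 1 + 0 + 0 + 0 + 1 + 1 + 0 + 0 = 3

3


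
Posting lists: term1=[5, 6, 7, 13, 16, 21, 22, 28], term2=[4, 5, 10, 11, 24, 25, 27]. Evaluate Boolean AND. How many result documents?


Boolean AND: find intersection of posting lists
term1 docs: [5, 6, 7, 13, 16, 21, 22, 28]
term2 docs: [4, 5, 10, 11, 24, 25, 27]
Intersection: [5]
|intersection| = 1

1


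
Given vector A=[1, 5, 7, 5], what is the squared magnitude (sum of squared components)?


|A|^2 = sum of squared components
A[0]^2 = 1^2 = 1
A[1]^2 = 5^2 = 25
A[2]^2 = 7^2 = 49
A[3]^2 = 5^2 = 25
Sum = 1 + 25 + 49 + 25 = 100

100


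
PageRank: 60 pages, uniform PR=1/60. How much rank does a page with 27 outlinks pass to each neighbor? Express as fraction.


Initial PR = 1/60 = 1/60
Outlinks = 27
Contribution per link = PR / outlinks
= 1/60 / 27
= 1/1620

1/1620


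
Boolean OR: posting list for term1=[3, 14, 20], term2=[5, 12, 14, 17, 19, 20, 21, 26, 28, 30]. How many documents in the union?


Boolean OR: find union of posting lists
term1 docs: [3, 14, 20]
term2 docs: [5, 12, 14, 17, 19, 20, 21, 26, 28, 30]
Union: [3, 5, 12, 14, 17, 19, 20, 21, 26, 28, 30]
|union| = 11

11


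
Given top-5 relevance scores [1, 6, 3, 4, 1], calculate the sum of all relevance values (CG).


Cumulative Gain = sum of relevance scores
Position 1: rel=1, running sum=1
Position 2: rel=6, running sum=7
Position 3: rel=3, running sum=10
Position 4: rel=4, running sum=14
Position 5: rel=1, running sum=15
CG = 15

15


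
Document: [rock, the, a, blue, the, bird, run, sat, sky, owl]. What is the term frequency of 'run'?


Document has 10 words
Scanning for 'run':
Found at positions: [6]
Count = 1

1


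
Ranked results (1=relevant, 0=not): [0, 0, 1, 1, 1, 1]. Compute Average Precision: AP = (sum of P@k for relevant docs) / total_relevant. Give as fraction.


Computing P@k for each relevant position:
Position 1: not relevant
Position 2: not relevant
Position 3: relevant, P@3 = 1/3 = 1/3
Position 4: relevant, P@4 = 2/4 = 1/2
Position 5: relevant, P@5 = 3/5 = 3/5
Position 6: relevant, P@6 = 4/6 = 2/3
Sum of P@k = 1/3 + 1/2 + 3/5 + 2/3 = 21/10
AP = 21/10 / 4 = 21/40

21/40


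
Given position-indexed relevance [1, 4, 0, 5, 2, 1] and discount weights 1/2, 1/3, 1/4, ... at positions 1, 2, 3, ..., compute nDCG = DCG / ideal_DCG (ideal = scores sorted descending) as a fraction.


Position discount weights w_i = 1/(i+1) for i=1..6:
Weights = [1/2, 1/3, 1/4, 1/5, 1/6, 1/7]
Actual relevance: [1, 4, 0, 5, 2, 1]
DCG = 1/2 + 4/3 + 0/4 + 5/5 + 2/6 + 1/7 = 139/42
Ideal relevance (sorted desc): [5, 4, 2, 1, 1, 0]
Ideal DCG = 5/2 + 4/3 + 2/4 + 1/5 + 1/6 + 0/7 = 47/10
nDCG = DCG / ideal_DCG = 139/42 / 47/10 = 695/987

695/987


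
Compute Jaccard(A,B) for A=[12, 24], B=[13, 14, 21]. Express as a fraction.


A intersect B = []
|A intersect B| = 0
A union B = [12, 13, 14, 21, 24]
|A union B| = 5
Jaccard = 0/5 = 0

0


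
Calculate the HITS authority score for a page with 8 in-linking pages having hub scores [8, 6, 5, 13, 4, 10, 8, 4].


Authority = sum of hub scores of in-linkers
In-link 1: hub score = 8
In-link 2: hub score = 6
In-link 3: hub score = 5
In-link 4: hub score = 13
In-link 5: hub score = 4
In-link 6: hub score = 10
In-link 7: hub score = 8
In-link 8: hub score = 4
Authority = 8 + 6 + 5 + 13 + 4 + 10 + 8 + 4 = 58

58


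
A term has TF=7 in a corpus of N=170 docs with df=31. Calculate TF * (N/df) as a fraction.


TF * (N/df)
= 7 * (170/31)
= 7 * 170/31
= 1190/31

1190/31


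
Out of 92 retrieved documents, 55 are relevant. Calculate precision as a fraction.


Precision = relevant_retrieved / total_retrieved
= 55 / 92
= 55 / (55 + 37)
= 55/92

55/92


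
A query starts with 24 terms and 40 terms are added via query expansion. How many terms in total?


Original terms: 24
Expansion terms: 40
Total = 24 + 40 = 64

64


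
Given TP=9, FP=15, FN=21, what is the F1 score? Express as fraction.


F1 = 2 * P * R / (P + R)
P = TP/(TP+FP) = 9/24 = 3/8
R = TP/(TP+FN) = 9/30 = 3/10
2 * P * R = 2 * 3/8 * 3/10 = 9/40
P + R = 3/8 + 3/10 = 27/40
F1 = 9/40 / 27/40 = 1/3

1/3


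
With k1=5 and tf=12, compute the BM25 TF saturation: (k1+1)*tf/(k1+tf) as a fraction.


BM25 TF component = (k1+1)*tf / (k1+tf)
k1 = 5, tf = 12
Numerator = (5+1)*12 = 72
Denominator = 5 + 12 = 17
= 72/17 = 72/17

72/17


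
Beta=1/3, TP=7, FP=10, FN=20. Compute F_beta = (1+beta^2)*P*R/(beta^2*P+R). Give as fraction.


P = TP/(TP+FP) = 7/17 = 7/17
R = TP/(TP+FN) = 7/27 = 7/27
beta^2 = 1/3^2 = 1/9
(1 + beta^2) = 10/9
Numerator = (1+beta^2)*P*R = 490/4131
Denominator = beta^2*P + R = 7/153 + 7/27 = 140/459
F_beta = 7/18

7/18


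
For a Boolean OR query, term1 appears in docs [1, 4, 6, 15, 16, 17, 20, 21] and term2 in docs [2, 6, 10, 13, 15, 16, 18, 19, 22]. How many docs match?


Boolean OR: find union of posting lists
term1 docs: [1, 4, 6, 15, 16, 17, 20, 21]
term2 docs: [2, 6, 10, 13, 15, 16, 18, 19, 22]
Union: [1, 2, 4, 6, 10, 13, 15, 16, 17, 18, 19, 20, 21, 22]
|union| = 14

14


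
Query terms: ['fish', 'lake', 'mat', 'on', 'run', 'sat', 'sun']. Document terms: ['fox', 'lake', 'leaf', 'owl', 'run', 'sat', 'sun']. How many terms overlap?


Query terms: ['fish', 'lake', 'mat', 'on', 'run', 'sat', 'sun']
Document terms: ['fox', 'lake', 'leaf', 'owl', 'run', 'sat', 'sun']
Common terms: ['lake', 'run', 'sat', 'sun']
Overlap count = 4

4


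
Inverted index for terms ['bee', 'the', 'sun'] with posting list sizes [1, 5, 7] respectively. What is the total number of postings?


Summing posting list sizes:
'bee': 1 postings
'the': 5 postings
'sun': 7 postings
Total = 1 + 5 + 7 = 13

13


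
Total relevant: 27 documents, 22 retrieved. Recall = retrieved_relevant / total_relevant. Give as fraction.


Recall = retrieved_relevant / total_relevant
= 22 / 27
= 22 / (22 + 5)
= 22/27

22/27


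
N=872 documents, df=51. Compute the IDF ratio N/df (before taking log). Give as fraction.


IDF ratio = N / df
= 872 / 51
= 872/51

872/51


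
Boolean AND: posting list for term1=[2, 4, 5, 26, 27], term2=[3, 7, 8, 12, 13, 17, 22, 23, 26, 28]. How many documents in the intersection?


Boolean AND: find intersection of posting lists
term1 docs: [2, 4, 5, 26, 27]
term2 docs: [3, 7, 8, 12, 13, 17, 22, 23, 26, 28]
Intersection: [26]
|intersection| = 1

1


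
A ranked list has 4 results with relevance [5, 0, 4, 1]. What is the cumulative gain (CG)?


Cumulative Gain = sum of relevance scores
Position 1: rel=5, running sum=5
Position 2: rel=0, running sum=5
Position 3: rel=4, running sum=9
Position 4: rel=1, running sum=10
CG = 10

10


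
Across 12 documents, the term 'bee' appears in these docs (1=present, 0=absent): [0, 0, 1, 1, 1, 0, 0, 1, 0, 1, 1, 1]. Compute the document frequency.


Checking each document for 'bee':
Doc 1: absent
Doc 2: absent
Doc 3: present
Doc 4: present
Doc 5: present
Doc 6: absent
Doc 7: absent
Doc 8: present
Doc 9: absent
Doc 10: present
Doc 11: present
Doc 12: present
df = sum of presences = 0 + 0 + 1 + 1 + 1 + 0 + 0 + 1 + 0 + 1 + 1 + 1 = 7

7


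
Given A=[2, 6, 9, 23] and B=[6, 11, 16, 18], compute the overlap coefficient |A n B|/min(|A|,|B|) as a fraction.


A intersect B = [6]
|A intersect B| = 1
min(|A|, |B|) = min(4, 4) = 4
Overlap = 1 / 4 = 1/4

1/4


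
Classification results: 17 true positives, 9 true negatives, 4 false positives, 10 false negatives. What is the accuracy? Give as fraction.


Accuracy = (TP + TN) / (TP + TN + FP + FN)
TP + TN = 17 + 9 = 26
Total = 17 + 9 + 4 + 10 = 40
Accuracy = 26 / 40 = 13/20

13/20


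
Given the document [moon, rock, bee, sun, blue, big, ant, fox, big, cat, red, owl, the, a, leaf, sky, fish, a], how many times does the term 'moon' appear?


Document has 18 words
Scanning for 'moon':
Found at positions: [0]
Count = 1

1


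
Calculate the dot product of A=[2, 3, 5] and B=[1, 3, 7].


Dot product = sum of element-wise products
A[0]*B[0] = 2*1 = 2
A[1]*B[1] = 3*3 = 9
A[2]*B[2] = 5*7 = 35
Sum = 2 + 9 + 35 = 46

46


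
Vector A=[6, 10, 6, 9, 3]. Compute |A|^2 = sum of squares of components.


|A|^2 = sum of squared components
A[0]^2 = 6^2 = 36
A[1]^2 = 10^2 = 100
A[2]^2 = 6^2 = 36
A[3]^2 = 9^2 = 81
A[4]^2 = 3^2 = 9
Sum = 36 + 100 + 36 + 81 + 9 = 262

262


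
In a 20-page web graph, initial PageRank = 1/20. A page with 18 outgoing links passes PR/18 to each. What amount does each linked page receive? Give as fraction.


Initial PR = 1/20 = 1/20
Outlinks = 18
Contribution per link = PR / outlinks
= 1/20 / 18
= 1/360

1/360


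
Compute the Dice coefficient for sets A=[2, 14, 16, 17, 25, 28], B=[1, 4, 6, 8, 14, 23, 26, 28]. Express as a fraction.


A intersect B = [14, 28]
|A intersect B| = 2
|A| = 6, |B| = 8
Dice = 2*2 / (6+8)
= 4 / 14 = 2/7

2/7


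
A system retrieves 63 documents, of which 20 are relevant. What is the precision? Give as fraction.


Precision = relevant_retrieved / total_retrieved
= 20 / 63
= 20 / (20 + 43)
= 20/63

20/63


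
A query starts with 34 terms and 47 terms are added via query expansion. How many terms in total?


Original terms: 34
Expansion terms: 47
Total = 34 + 47 = 81

81


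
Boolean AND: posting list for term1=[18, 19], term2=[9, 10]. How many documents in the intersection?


Boolean AND: find intersection of posting lists
term1 docs: [18, 19]
term2 docs: [9, 10]
Intersection: []
|intersection| = 0

0


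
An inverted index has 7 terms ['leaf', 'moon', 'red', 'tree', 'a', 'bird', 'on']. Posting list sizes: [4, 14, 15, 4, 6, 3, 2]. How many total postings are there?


Summing posting list sizes:
'leaf': 4 postings
'moon': 14 postings
'red': 15 postings
'tree': 4 postings
'a': 6 postings
'bird': 3 postings
'on': 2 postings
Total = 4 + 14 + 15 + 4 + 6 + 3 + 2 = 48

48


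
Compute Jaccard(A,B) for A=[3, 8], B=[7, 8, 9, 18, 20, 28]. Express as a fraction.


A intersect B = [8]
|A intersect B| = 1
A union B = [3, 7, 8, 9, 18, 20, 28]
|A union B| = 7
Jaccard = 1/7 = 1/7

1/7


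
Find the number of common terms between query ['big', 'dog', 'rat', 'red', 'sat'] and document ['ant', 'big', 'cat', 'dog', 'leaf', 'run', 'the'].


Query terms: ['big', 'dog', 'rat', 'red', 'sat']
Document terms: ['ant', 'big', 'cat', 'dog', 'leaf', 'run', 'the']
Common terms: ['big', 'dog']
Overlap count = 2

2


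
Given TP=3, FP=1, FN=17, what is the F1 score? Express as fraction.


F1 = 2 * P * R / (P + R)
P = TP/(TP+FP) = 3/4 = 3/4
R = TP/(TP+FN) = 3/20 = 3/20
2 * P * R = 2 * 3/4 * 3/20 = 9/40
P + R = 3/4 + 3/20 = 9/10
F1 = 9/40 / 9/10 = 1/4

1/4


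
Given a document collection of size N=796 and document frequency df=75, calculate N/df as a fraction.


IDF ratio = N / df
= 796 / 75
= 796/75

796/75


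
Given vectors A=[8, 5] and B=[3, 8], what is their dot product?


Dot product = sum of element-wise products
A[0]*B[0] = 8*3 = 24
A[1]*B[1] = 5*8 = 40
Sum = 24 + 40 = 64

64


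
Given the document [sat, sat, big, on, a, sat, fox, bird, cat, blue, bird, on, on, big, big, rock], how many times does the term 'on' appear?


Document has 16 words
Scanning for 'on':
Found at positions: [3, 11, 12]
Count = 3

3


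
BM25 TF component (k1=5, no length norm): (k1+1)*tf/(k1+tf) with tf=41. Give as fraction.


BM25 TF component = (k1+1)*tf / (k1+tf)
k1 = 5, tf = 41
Numerator = (5+1)*41 = 246
Denominator = 5 + 41 = 46
= 246/46 = 123/23

123/23


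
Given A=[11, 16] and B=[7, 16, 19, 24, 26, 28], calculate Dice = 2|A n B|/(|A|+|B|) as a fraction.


A intersect B = [16]
|A intersect B| = 1
|A| = 2, |B| = 6
Dice = 2*1 / (2+6)
= 2 / 8 = 1/4

1/4


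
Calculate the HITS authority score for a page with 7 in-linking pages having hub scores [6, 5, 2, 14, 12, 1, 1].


Authority = sum of hub scores of in-linkers
In-link 1: hub score = 6
In-link 2: hub score = 5
In-link 3: hub score = 2
In-link 4: hub score = 14
In-link 5: hub score = 12
In-link 6: hub score = 1
In-link 7: hub score = 1
Authority = 6 + 5 + 2 + 14 + 12 + 1 + 1 = 41

41


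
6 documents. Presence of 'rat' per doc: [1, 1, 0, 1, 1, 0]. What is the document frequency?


Checking each document for 'rat':
Doc 1: present
Doc 2: present
Doc 3: absent
Doc 4: present
Doc 5: present
Doc 6: absent
df = sum of presences = 1 + 1 + 0 + 1 + 1 + 0 = 4

4


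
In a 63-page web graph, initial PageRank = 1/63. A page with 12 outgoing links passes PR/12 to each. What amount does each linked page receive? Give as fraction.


Initial PR = 1/63 = 1/63
Outlinks = 12
Contribution per link = PR / outlinks
= 1/63 / 12
= 1/756

1/756


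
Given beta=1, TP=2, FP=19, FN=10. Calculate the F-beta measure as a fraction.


P = TP/(TP+FP) = 2/21 = 2/21
R = TP/(TP+FN) = 2/12 = 1/6
beta^2 = 1^2 = 1
(1 + beta^2) = 2
Numerator = (1+beta^2)*P*R = 2/63
Denominator = beta^2*P + R = 2/21 + 1/6 = 11/42
F_beta = 4/33

4/33


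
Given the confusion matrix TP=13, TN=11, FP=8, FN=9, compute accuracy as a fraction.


Accuracy = (TP + TN) / (TP + TN + FP + FN)
TP + TN = 13 + 11 = 24
Total = 13 + 11 + 8 + 9 = 41
Accuracy = 24 / 41 = 24/41

24/41


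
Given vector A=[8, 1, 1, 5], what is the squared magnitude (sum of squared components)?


|A|^2 = sum of squared components
A[0]^2 = 8^2 = 64
A[1]^2 = 1^2 = 1
A[2]^2 = 1^2 = 1
A[3]^2 = 5^2 = 25
Sum = 64 + 1 + 1 + 25 = 91

91


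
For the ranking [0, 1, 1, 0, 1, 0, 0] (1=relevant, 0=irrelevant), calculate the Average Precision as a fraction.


Computing P@k for each relevant position:
Position 1: not relevant
Position 2: relevant, P@2 = 1/2 = 1/2
Position 3: relevant, P@3 = 2/3 = 2/3
Position 4: not relevant
Position 5: relevant, P@5 = 3/5 = 3/5
Position 6: not relevant
Position 7: not relevant
Sum of P@k = 1/2 + 2/3 + 3/5 = 53/30
AP = 53/30 / 3 = 53/90

53/90


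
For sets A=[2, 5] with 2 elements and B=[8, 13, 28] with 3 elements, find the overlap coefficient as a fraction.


A intersect B = []
|A intersect B| = 0
min(|A|, |B|) = min(2, 3) = 2
Overlap = 0 / 2 = 0

0


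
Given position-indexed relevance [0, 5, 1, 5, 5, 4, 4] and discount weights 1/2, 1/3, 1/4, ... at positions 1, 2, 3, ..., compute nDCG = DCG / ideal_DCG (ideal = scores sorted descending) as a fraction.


Position discount weights w_i = 1/(i+1) for i=1..7:
Weights = [1/2, 1/3, 1/4, 1/5, 1/6, 1/7, 1/8]
Actual relevance: [0, 5, 1, 5, 5, 4, 4]
DCG = 0/2 + 5/3 + 1/4 + 5/5 + 5/6 + 4/7 + 4/8 = 135/28
Ideal relevance (sorted desc): [5, 5, 5, 4, 4, 1, 0]
Ideal DCG = 5/2 + 5/3 + 5/4 + 4/5 + 4/6 + 1/7 + 0/8 = 2951/420
nDCG = DCG / ideal_DCG = 135/28 / 2951/420 = 2025/2951

2025/2951


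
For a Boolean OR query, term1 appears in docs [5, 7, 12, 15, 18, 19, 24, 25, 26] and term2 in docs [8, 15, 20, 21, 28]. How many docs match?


Boolean OR: find union of posting lists
term1 docs: [5, 7, 12, 15, 18, 19, 24, 25, 26]
term2 docs: [8, 15, 20, 21, 28]
Union: [5, 7, 8, 12, 15, 18, 19, 20, 21, 24, 25, 26, 28]
|union| = 13

13


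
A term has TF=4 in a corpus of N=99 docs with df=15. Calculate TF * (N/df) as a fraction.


TF * (N/df)
= 4 * (99/15)
= 4 * 33/5
= 132/5

132/5


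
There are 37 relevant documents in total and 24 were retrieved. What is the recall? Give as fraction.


Recall = retrieved_relevant / total_relevant
= 24 / 37
= 24 / (24 + 13)
= 24/37

24/37


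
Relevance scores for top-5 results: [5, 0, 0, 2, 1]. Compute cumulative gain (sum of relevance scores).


Cumulative Gain = sum of relevance scores
Position 1: rel=5, running sum=5
Position 2: rel=0, running sum=5
Position 3: rel=0, running sum=5
Position 4: rel=2, running sum=7
Position 5: rel=1, running sum=8
CG = 8

8


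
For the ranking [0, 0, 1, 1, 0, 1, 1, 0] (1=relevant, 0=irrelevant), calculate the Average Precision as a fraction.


Computing P@k for each relevant position:
Position 1: not relevant
Position 2: not relevant
Position 3: relevant, P@3 = 1/3 = 1/3
Position 4: relevant, P@4 = 2/4 = 1/2
Position 5: not relevant
Position 6: relevant, P@6 = 3/6 = 1/2
Position 7: relevant, P@7 = 4/7 = 4/7
Position 8: not relevant
Sum of P@k = 1/3 + 1/2 + 1/2 + 4/7 = 40/21
AP = 40/21 / 4 = 10/21

10/21


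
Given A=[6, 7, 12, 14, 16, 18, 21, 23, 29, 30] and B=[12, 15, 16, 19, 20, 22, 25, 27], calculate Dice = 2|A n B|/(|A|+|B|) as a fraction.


A intersect B = [12, 16]
|A intersect B| = 2
|A| = 10, |B| = 8
Dice = 2*2 / (10+8)
= 4 / 18 = 2/9

2/9


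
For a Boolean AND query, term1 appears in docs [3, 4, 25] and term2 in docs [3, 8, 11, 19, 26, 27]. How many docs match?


Boolean AND: find intersection of posting lists
term1 docs: [3, 4, 25]
term2 docs: [3, 8, 11, 19, 26, 27]
Intersection: [3]
|intersection| = 1

1


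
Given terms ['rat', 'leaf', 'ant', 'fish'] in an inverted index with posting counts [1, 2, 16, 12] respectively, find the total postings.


Summing posting list sizes:
'rat': 1 postings
'leaf': 2 postings
'ant': 16 postings
'fish': 12 postings
Total = 1 + 2 + 16 + 12 = 31

31


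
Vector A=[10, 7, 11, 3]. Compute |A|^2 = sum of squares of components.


|A|^2 = sum of squared components
A[0]^2 = 10^2 = 100
A[1]^2 = 7^2 = 49
A[2]^2 = 11^2 = 121
A[3]^2 = 3^2 = 9
Sum = 100 + 49 + 121 + 9 = 279

279


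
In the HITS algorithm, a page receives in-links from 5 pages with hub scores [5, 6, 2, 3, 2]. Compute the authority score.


Authority = sum of hub scores of in-linkers
In-link 1: hub score = 5
In-link 2: hub score = 6
In-link 3: hub score = 2
In-link 4: hub score = 3
In-link 5: hub score = 2
Authority = 5 + 6 + 2 + 3 + 2 = 18

18


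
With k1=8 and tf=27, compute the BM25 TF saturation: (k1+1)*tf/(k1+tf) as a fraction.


BM25 TF component = (k1+1)*tf / (k1+tf)
k1 = 8, tf = 27
Numerator = (8+1)*27 = 243
Denominator = 8 + 27 = 35
= 243/35 = 243/35

243/35


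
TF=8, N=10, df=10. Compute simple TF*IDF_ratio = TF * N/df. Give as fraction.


TF * (N/df)
= 8 * (10/10)
= 8 * 1
= 8

8


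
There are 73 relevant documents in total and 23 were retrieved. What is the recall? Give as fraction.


Recall = retrieved_relevant / total_relevant
= 23 / 73
= 23 / (23 + 50)
= 23/73

23/73


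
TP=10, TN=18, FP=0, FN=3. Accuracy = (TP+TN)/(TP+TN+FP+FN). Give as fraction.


Accuracy = (TP + TN) / (TP + TN + FP + FN)
TP + TN = 10 + 18 = 28
Total = 10 + 18 + 0 + 3 = 31
Accuracy = 28 / 31 = 28/31

28/31


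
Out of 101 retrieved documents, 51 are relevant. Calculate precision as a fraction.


Precision = relevant_retrieved / total_retrieved
= 51 / 101
= 51 / (51 + 50)
= 51/101

51/101


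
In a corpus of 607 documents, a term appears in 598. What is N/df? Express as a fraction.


IDF ratio = N / df
= 607 / 598
= 607/598

607/598


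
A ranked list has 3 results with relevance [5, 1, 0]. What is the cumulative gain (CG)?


Cumulative Gain = sum of relevance scores
Position 1: rel=5, running sum=5
Position 2: rel=1, running sum=6
Position 3: rel=0, running sum=6
CG = 6

6


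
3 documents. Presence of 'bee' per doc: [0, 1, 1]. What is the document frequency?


Checking each document for 'bee':
Doc 1: absent
Doc 2: present
Doc 3: present
df = sum of presences = 0 + 1 + 1 = 2

2


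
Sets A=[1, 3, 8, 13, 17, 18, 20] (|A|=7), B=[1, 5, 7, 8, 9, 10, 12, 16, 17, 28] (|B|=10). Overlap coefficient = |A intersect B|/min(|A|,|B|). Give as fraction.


A intersect B = [1, 8, 17]
|A intersect B| = 3
min(|A|, |B|) = min(7, 10) = 7
Overlap = 3 / 7 = 3/7

3/7


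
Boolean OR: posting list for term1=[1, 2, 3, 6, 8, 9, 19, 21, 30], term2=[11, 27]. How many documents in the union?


Boolean OR: find union of posting lists
term1 docs: [1, 2, 3, 6, 8, 9, 19, 21, 30]
term2 docs: [11, 27]
Union: [1, 2, 3, 6, 8, 9, 11, 19, 21, 27, 30]
|union| = 11

11


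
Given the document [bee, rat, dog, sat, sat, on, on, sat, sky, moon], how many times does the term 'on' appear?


Document has 10 words
Scanning for 'on':
Found at positions: [5, 6]
Count = 2

2


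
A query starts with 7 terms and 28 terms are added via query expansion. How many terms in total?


Original terms: 7
Expansion terms: 28
Total = 7 + 28 = 35

35


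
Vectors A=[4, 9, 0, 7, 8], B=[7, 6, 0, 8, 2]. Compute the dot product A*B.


Dot product = sum of element-wise products
A[0]*B[0] = 4*7 = 28
A[1]*B[1] = 9*6 = 54
A[2]*B[2] = 0*0 = 0
A[3]*B[3] = 7*8 = 56
A[4]*B[4] = 8*2 = 16
Sum = 28 + 54 + 0 + 56 + 16 = 154

154


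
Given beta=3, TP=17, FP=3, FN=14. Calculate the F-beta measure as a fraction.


P = TP/(TP+FP) = 17/20 = 17/20
R = TP/(TP+FN) = 17/31 = 17/31
beta^2 = 3^2 = 9
(1 + beta^2) = 10
Numerator = (1+beta^2)*P*R = 289/62
Denominator = beta^2*P + R = 153/20 + 17/31 = 5083/620
F_beta = 170/299

170/299


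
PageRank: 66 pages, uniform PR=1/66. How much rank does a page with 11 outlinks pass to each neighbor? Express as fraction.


Initial PR = 1/66 = 1/66
Outlinks = 11
Contribution per link = PR / outlinks
= 1/66 / 11
= 1/726

1/726
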